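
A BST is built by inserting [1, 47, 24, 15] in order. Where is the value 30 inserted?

Starting tree (level order): [1, None, 47, 24, None, 15]
Insertion path: 1 -> 47 -> 24
Result: insert 30 as right child of 24
Final tree (level order): [1, None, 47, 24, None, 15, 30]


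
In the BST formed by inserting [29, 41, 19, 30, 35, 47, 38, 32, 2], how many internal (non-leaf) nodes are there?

Tree built from: [29, 41, 19, 30, 35, 47, 38, 32, 2]
Tree (level-order array): [29, 19, 41, 2, None, 30, 47, None, None, None, 35, None, None, 32, 38]
Rule: An internal node has at least one child.
Per-node child counts:
  node 29: 2 child(ren)
  node 19: 1 child(ren)
  node 2: 0 child(ren)
  node 41: 2 child(ren)
  node 30: 1 child(ren)
  node 35: 2 child(ren)
  node 32: 0 child(ren)
  node 38: 0 child(ren)
  node 47: 0 child(ren)
Matching nodes: [29, 19, 41, 30, 35]
Count of internal (non-leaf) nodes: 5


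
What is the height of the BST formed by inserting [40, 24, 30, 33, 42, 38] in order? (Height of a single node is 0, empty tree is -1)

Insertion order: [40, 24, 30, 33, 42, 38]
Tree (level-order array): [40, 24, 42, None, 30, None, None, None, 33, None, 38]
Compute height bottom-up (empty subtree = -1):
  height(38) = 1 + max(-1, -1) = 0
  height(33) = 1 + max(-1, 0) = 1
  height(30) = 1 + max(-1, 1) = 2
  height(24) = 1 + max(-1, 2) = 3
  height(42) = 1 + max(-1, -1) = 0
  height(40) = 1 + max(3, 0) = 4
Height = 4


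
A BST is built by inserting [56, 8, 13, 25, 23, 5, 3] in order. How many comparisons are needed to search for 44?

Search path for 44: 56 -> 8 -> 13 -> 25
Found: False
Comparisons: 4


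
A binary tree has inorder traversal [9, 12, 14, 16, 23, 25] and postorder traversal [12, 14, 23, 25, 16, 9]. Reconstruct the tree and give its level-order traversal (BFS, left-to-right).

Inorder:   [9, 12, 14, 16, 23, 25]
Postorder: [12, 14, 23, 25, 16, 9]
Algorithm: postorder visits root last, so walk postorder right-to-left;
each value is the root of the current inorder slice — split it at that
value, recurse on the right subtree first, then the left.
Recursive splits:
  root=9; inorder splits into left=[], right=[12, 14, 16, 23, 25]
  root=16; inorder splits into left=[12, 14], right=[23, 25]
  root=25; inorder splits into left=[23], right=[]
  root=23; inorder splits into left=[], right=[]
  root=14; inorder splits into left=[12], right=[]
  root=12; inorder splits into left=[], right=[]
Reconstructed level-order: [9, 16, 14, 25, 12, 23]


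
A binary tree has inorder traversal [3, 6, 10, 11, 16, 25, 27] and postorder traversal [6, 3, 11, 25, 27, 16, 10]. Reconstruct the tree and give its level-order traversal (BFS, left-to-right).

Inorder:   [3, 6, 10, 11, 16, 25, 27]
Postorder: [6, 3, 11, 25, 27, 16, 10]
Algorithm: postorder visits root last, so walk postorder right-to-left;
each value is the root of the current inorder slice — split it at that
value, recurse on the right subtree first, then the left.
Recursive splits:
  root=10; inorder splits into left=[3, 6], right=[11, 16, 25, 27]
  root=16; inorder splits into left=[11], right=[25, 27]
  root=27; inorder splits into left=[25], right=[]
  root=25; inorder splits into left=[], right=[]
  root=11; inorder splits into left=[], right=[]
  root=3; inorder splits into left=[], right=[6]
  root=6; inorder splits into left=[], right=[]
Reconstructed level-order: [10, 3, 16, 6, 11, 27, 25]


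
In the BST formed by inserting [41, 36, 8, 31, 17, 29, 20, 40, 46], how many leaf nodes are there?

Tree built from: [41, 36, 8, 31, 17, 29, 20, 40, 46]
Tree (level-order array): [41, 36, 46, 8, 40, None, None, None, 31, None, None, 17, None, None, 29, 20]
Rule: A leaf has 0 children.
Per-node child counts:
  node 41: 2 child(ren)
  node 36: 2 child(ren)
  node 8: 1 child(ren)
  node 31: 1 child(ren)
  node 17: 1 child(ren)
  node 29: 1 child(ren)
  node 20: 0 child(ren)
  node 40: 0 child(ren)
  node 46: 0 child(ren)
Matching nodes: [20, 40, 46]
Count of leaf nodes: 3


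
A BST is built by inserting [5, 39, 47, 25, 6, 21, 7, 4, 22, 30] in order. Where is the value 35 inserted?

Starting tree (level order): [5, 4, 39, None, None, 25, 47, 6, 30, None, None, None, 21, None, None, 7, 22]
Insertion path: 5 -> 39 -> 25 -> 30
Result: insert 35 as right child of 30
Final tree (level order): [5, 4, 39, None, None, 25, 47, 6, 30, None, None, None, 21, None, 35, 7, 22]


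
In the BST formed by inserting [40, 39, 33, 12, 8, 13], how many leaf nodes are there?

Tree built from: [40, 39, 33, 12, 8, 13]
Tree (level-order array): [40, 39, None, 33, None, 12, None, 8, 13]
Rule: A leaf has 0 children.
Per-node child counts:
  node 40: 1 child(ren)
  node 39: 1 child(ren)
  node 33: 1 child(ren)
  node 12: 2 child(ren)
  node 8: 0 child(ren)
  node 13: 0 child(ren)
Matching nodes: [8, 13]
Count of leaf nodes: 2


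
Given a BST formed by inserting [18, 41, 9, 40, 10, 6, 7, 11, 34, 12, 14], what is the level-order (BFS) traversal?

Tree insertion order: [18, 41, 9, 40, 10, 6, 7, 11, 34, 12, 14]
Tree (level-order array): [18, 9, 41, 6, 10, 40, None, None, 7, None, 11, 34, None, None, None, None, 12, None, None, None, 14]
BFS from the root, enqueuing left then right child of each popped node:
  queue [18] -> pop 18, enqueue [9, 41], visited so far: [18]
  queue [9, 41] -> pop 9, enqueue [6, 10], visited so far: [18, 9]
  queue [41, 6, 10] -> pop 41, enqueue [40], visited so far: [18, 9, 41]
  queue [6, 10, 40] -> pop 6, enqueue [7], visited so far: [18, 9, 41, 6]
  queue [10, 40, 7] -> pop 10, enqueue [11], visited so far: [18, 9, 41, 6, 10]
  queue [40, 7, 11] -> pop 40, enqueue [34], visited so far: [18, 9, 41, 6, 10, 40]
  queue [7, 11, 34] -> pop 7, enqueue [none], visited so far: [18, 9, 41, 6, 10, 40, 7]
  queue [11, 34] -> pop 11, enqueue [12], visited so far: [18, 9, 41, 6, 10, 40, 7, 11]
  queue [34, 12] -> pop 34, enqueue [none], visited so far: [18, 9, 41, 6, 10, 40, 7, 11, 34]
  queue [12] -> pop 12, enqueue [14], visited so far: [18, 9, 41, 6, 10, 40, 7, 11, 34, 12]
  queue [14] -> pop 14, enqueue [none], visited so far: [18, 9, 41, 6, 10, 40, 7, 11, 34, 12, 14]
Result: [18, 9, 41, 6, 10, 40, 7, 11, 34, 12, 14]


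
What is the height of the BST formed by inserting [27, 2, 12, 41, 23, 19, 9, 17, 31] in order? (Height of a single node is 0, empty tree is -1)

Insertion order: [27, 2, 12, 41, 23, 19, 9, 17, 31]
Tree (level-order array): [27, 2, 41, None, 12, 31, None, 9, 23, None, None, None, None, 19, None, 17]
Compute height bottom-up (empty subtree = -1):
  height(9) = 1 + max(-1, -1) = 0
  height(17) = 1 + max(-1, -1) = 0
  height(19) = 1 + max(0, -1) = 1
  height(23) = 1 + max(1, -1) = 2
  height(12) = 1 + max(0, 2) = 3
  height(2) = 1 + max(-1, 3) = 4
  height(31) = 1 + max(-1, -1) = 0
  height(41) = 1 + max(0, -1) = 1
  height(27) = 1 + max(4, 1) = 5
Height = 5


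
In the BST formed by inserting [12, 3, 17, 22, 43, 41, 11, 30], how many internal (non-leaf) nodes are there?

Tree built from: [12, 3, 17, 22, 43, 41, 11, 30]
Tree (level-order array): [12, 3, 17, None, 11, None, 22, None, None, None, 43, 41, None, 30]
Rule: An internal node has at least one child.
Per-node child counts:
  node 12: 2 child(ren)
  node 3: 1 child(ren)
  node 11: 0 child(ren)
  node 17: 1 child(ren)
  node 22: 1 child(ren)
  node 43: 1 child(ren)
  node 41: 1 child(ren)
  node 30: 0 child(ren)
Matching nodes: [12, 3, 17, 22, 43, 41]
Count of internal (non-leaf) nodes: 6


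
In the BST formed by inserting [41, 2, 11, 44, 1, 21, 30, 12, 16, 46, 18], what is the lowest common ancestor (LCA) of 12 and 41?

Tree insertion order: [41, 2, 11, 44, 1, 21, 30, 12, 16, 46, 18]
Tree (level-order array): [41, 2, 44, 1, 11, None, 46, None, None, None, 21, None, None, 12, 30, None, 16, None, None, None, 18]
In a BST, the LCA of p=12, q=41 is the first node v on the
root-to-leaf path with p <= v <= q (go left if both < v, right if both > v).
Walk from root:
  at 41: 12 <= 41 <= 41, this is the LCA
LCA = 41


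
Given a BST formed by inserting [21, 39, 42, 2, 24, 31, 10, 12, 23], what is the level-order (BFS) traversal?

Tree insertion order: [21, 39, 42, 2, 24, 31, 10, 12, 23]
Tree (level-order array): [21, 2, 39, None, 10, 24, 42, None, 12, 23, 31]
BFS from the root, enqueuing left then right child of each popped node:
  queue [21] -> pop 21, enqueue [2, 39], visited so far: [21]
  queue [2, 39] -> pop 2, enqueue [10], visited so far: [21, 2]
  queue [39, 10] -> pop 39, enqueue [24, 42], visited so far: [21, 2, 39]
  queue [10, 24, 42] -> pop 10, enqueue [12], visited so far: [21, 2, 39, 10]
  queue [24, 42, 12] -> pop 24, enqueue [23, 31], visited so far: [21, 2, 39, 10, 24]
  queue [42, 12, 23, 31] -> pop 42, enqueue [none], visited so far: [21, 2, 39, 10, 24, 42]
  queue [12, 23, 31] -> pop 12, enqueue [none], visited so far: [21, 2, 39, 10, 24, 42, 12]
  queue [23, 31] -> pop 23, enqueue [none], visited so far: [21, 2, 39, 10, 24, 42, 12, 23]
  queue [31] -> pop 31, enqueue [none], visited so far: [21, 2, 39, 10, 24, 42, 12, 23, 31]
Result: [21, 2, 39, 10, 24, 42, 12, 23, 31]


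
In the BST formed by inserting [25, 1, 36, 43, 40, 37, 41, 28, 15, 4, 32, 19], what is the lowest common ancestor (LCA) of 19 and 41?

Tree insertion order: [25, 1, 36, 43, 40, 37, 41, 28, 15, 4, 32, 19]
Tree (level-order array): [25, 1, 36, None, 15, 28, 43, 4, 19, None, 32, 40, None, None, None, None, None, None, None, 37, 41]
In a BST, the LCA of p=19, q=41 is the first node v on the
root-to-leaf path with p <= v <= q (go left if both < v, right if both > v).
Walk from root:
  at 25: 19 <= 25 <= 41, this is the LCA
LCA = 25


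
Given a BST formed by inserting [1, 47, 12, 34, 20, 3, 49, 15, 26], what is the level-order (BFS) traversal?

Tree insertion order: [1, 47, 12, 34, 20, 3, 49, 15, 26]
Tree (level-order array): [1, None, 47, 12, 49, 3, 34, None, None, None, None, 20, None, 15, 26]
BFS from the root, enqueuing left then right child of each popped node:
  queue [1] -> pop 1, enqueue [47], visited so far: [1]
  queue [47] -> pop 47, enqueue [12, 49], visited so far: [1, 47]
  queue [12, 49] -> pop 12, enqueue [3, 34], visited so far: [1, 47, 12]
  queue [49, 3, 34] -> pop 49, enqueue [none], visited so far: [1, 47, 12, 49]
  queue [3, 34] -> pop 3, enqueue [none], visited so far: [1, 47, 12, 49, 3]
  queue [34] -> pop 34, enqueue [20], visited so far: [1, 47, 12, 49, 3, 34]
  queue [20] -> pop 20, enqueue [15, 26], visited so far: [1, 47, 12, 49, 3, 34, 20]
  queue [15, 26] -> pop 15, enqueue [none], visited so far: [1, 47, 12, 49, 3, 34, 20, 15]
  queue [26] -> pop 26, enqueue [none], visited so far: [1, 47, 12, 49, 3, 34, 20, 15, 26]
Result: [1, 47, 12, 49, 3, 34, 20, 15, 26]


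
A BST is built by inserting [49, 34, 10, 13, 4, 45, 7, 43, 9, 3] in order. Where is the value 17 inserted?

Starting tree (level order): [49, 34, None, 10, 45, 4, 13, 43, None, 3, 7, None, None, None, None, None, None, None, 9]
Insertion path: 49 -> 34 -> 10 -> 13
Result: insert 17 as right child of 13
Final tree (level order): [49, 34, None, 10, 45, 4, 13, 43, None, 3, 7, None, 17, None, None, None, None, None, 9]


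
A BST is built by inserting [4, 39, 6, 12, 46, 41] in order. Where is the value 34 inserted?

Starting tree (level order): [4, None, 39, 6, 46, None, 12, 41]
Insertion path: 4 -> 39 -> 6 -> 12
Result: insert 34 as right child of 12
Final tree (level order): [4, None, 39, 6, 46, None, 12, 41, None, None, 34]


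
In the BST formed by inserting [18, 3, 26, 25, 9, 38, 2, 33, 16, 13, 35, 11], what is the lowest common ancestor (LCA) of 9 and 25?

Tree insertion order: [18, 3, 26, 25, 9, 38, 2, 33, 16, 13, 35, 11]
Tree (level-order array): [18, 3, 26, 2, 9, 25, 38, None, None, None, 16, None, None, 33, None, 13, None, None, 35, 11]
In a BST, the LCA of p=9, q=25 is the first node v on the
root-to-leaf path with p <= v <= q (go left if both < v, right if both > v).
Walk from root:
  at 18: 9 <= 18 <= 25, this is the LCA
LCA = 18


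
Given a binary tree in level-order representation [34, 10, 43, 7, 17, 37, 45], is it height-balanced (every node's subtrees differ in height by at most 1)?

Tree (level-order array): [34, 10, 43, 7, 17, 37, 45]
Definition: a tree is height-balanced if, at every node, |h(left) - h(right)| <= 1 (empty subtree has height -1).
Bottom-up per-node check:
  node 7: h_left=-1, h_right=-1, diff=0 [OK], height=0
  node 17: h_left=-1, h_right=-1, diff=0 [OK], height=0
  node 10: h_left=0, h_right=0, diff=0 [OK], height=1
  node 37: h_left=-1, h_right=-1, diff=0 [OK], height=0
  node 45: h_left=-1, h_right=-1, diff=0 [OK], height=0
  node 43: h_left=0, h_right=0, diff=0 [OK], height=1
  node 34: h_left=1, h_right=1, diff=0 [OK], height=2
All nodes satisfy the balance condition.
Result: Balanced


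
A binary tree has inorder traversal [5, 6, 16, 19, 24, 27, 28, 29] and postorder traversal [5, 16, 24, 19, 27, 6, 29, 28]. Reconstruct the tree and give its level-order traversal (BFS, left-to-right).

Inorder:   [5, 6, 16, 19, 24, 27, 28, 29]
Postorder: [5, 16, 24, 19, 27, 6, 29, 28]
Algorithm: postorder visits root last, so walk postorder right-to-left;
each value is the root of the current inorder slice — split it at that
value, recurse on the right subtree first, then the left.
Recursive splits:
  root=28; inorder splits into left=[5, 6, 16, 19, 24, 27], right=[29]
  root=29; inorder splits into left=[], right=[]
  root=6; inorder splits into left=[5], right=[16, 19, 24, 27]
  root=27; inorder splits into left=[16, 19, 24], right=[]
  root=19; inorder splits into left=[16], right=[24]
  root=24; inorder splits into left=[], right=[]
  root=16; inorder splits into left=[], right=[]
  root=5; inorder splits into left=[], right=[]
Reconstructed level-order: [28, 6, 29, 5, 27, 19, 16, 24]


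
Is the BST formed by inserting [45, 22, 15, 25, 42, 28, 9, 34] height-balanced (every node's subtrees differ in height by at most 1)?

Tree (level-order array): [45, 22, None, 15, 25, 9, None, None, 42, None, None, 28, None, None, 34]
Definition: a tree is height-balanced if, at every node, |h(left) - h(right)| <= 1 (empty subtree has height -1).
Bottom-up per-node check:
  node 9: h_left=-1, h_right=-1, diff=0 [OK], height=0
  node 15: h_left=0, h_right=-1, diff=1 [OK], height=1
  node 34: h_left=-1, h_right=-1, diff=0 [OK], height=0
  node 28: h_left=-1, h_right=0, diff=1 [OK], height=1
  node 42: h_left=1, h_right=-1, diff=2 [FAIL (|1--1|=2 > 1)], height=2
  node 25: h_left=-1, h_right=2, diff=3 [FAIL (|-1-2|=3 > 1)], height=3
  node 22: h_left=1, h_right=3, diff=2 [FAIL (|1-3|=2 > 1)], height=4
  node 45: h_left=4, h_right=-1, diff=5 [FAIL (|4--1|=5 > 1)], height=5
Node 42 violates the condition: |1 - -1| = 2 > 1.
Result: Not balanced


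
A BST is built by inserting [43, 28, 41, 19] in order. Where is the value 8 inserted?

Starting tree (level order): [43, 28, None, 19, 41]
Insertion path: 43 -> 28 -> 19
Result: insert 8 as left child of 19
Final tree (level order): [43, 28, None, 19, 41, 8]


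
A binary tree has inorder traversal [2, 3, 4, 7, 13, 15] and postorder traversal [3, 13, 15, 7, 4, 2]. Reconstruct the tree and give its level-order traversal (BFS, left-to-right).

Inorder:   [2, 3, 4, 7, 13, 15]
Postorder: [3, 13, 15, 7, 4, 2]
Algorithm: postorder visits root last, so walk postorder right-to-left;
each value is the root of the current inorder slice — split it at that
value, recurse on the right subtree first, then the left.
Recursive splits:
  root=2; inorder splits into left=[], right=[3, 4, 7, 13, 15]
  root=4; inorder splits into left=[3], right=[7, 13, 15]
  root=7; inorder splits into left=[], right=[13, 15]
  root=15; inorder splits into left=[13], right=[]
  root=13; inorder splits into left=[], right=[]
  root=3; inorder splits into left=[], right=[]
Reconstructed level-order: [2, 4, 3, 7, 15, 13]


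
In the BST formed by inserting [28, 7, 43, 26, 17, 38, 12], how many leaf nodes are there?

Tree built from: [28, 7, 43, 26, 17, 38, 12]
Tree (level-order array): [28, 7, 43, None, 26, 38, None, 17, None, None, None, 12]
Rule: A leaf has 0 children.
Per-node child counts:
  node 28: 2 child(ren)
  node 7: 1 child(ren)
  node 26: 1 child(ren)
  node 17: 1 child(ren)
  node 12: 0 child(ren)
  node 43: 1 child(ren)
  node 38: 0 child(ren)
Matching nodes: [12, 38]
Count of leaf nodes: 2


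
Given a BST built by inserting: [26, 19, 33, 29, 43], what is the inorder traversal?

Tree insertion order: [26, 19, 33, 29, 43]
Tree (level-order array): [26, 19, 33, None, None, 29, 43]
Inorder traversal: [19, 26, 29, 33, 43]


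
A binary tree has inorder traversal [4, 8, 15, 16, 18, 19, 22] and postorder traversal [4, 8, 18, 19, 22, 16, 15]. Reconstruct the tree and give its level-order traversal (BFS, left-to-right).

Inorder:   [4, 8, 15, 16, 18, 19, 22]
Postorder: [4, 8, 18, 19, 22, 16, 15]
Algorithm: postorder visits root last, so walk postorder right-to-left;
each value is the root of the current inorder slice — split it at that
value, recurse on the right subtree first, then the left.
Recursive splits:
  root=15; inorder splits into left=[4, 8], right=[16, 18, 19, 22]
  root=16; inorder splits into left=[], right=[18, 19, 22]
  root=22; inorder splits into left=[18, 19], right=[]
  root=19; inorder splits into left=[18], right=[]
  root=18; inorder splits into left=[], right=[]
  root=8; inorder splits into left=[4], right=[]
  root=4; inorder splits into left=[], right=[]
Reconstructed level-order: [15, 8, 16, 4, 22, 19, 18]


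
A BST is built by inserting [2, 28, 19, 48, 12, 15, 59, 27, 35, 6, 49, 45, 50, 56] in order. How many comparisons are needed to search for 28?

Search path for 28: 2 -> 28
Found: True
Comparisons: 2


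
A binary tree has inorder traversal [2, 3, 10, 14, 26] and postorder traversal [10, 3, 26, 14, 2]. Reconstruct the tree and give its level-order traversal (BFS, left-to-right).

Inorder:   [2, 3, 10, 14, 26]
Postorder: [10, 3, 26, 14, 2]
Algorithm: postorder visits root last, so walk postorder right-to-left;
each value is the root of the current inorder slice — split it at that
value, recurse on the right subtree first, then the left.
Recursive splits:
  root=2; inorder splits into left=[], right=[3, 10, 14, 26]
  root=14; inorder splits into left=[3, 10], right=[26]
  root=26; inorder splits into left=[], right=[]
  root=3; inorder splits into left=[], right=[10]
  root=10; inorder splits into left=[], right=[]
Reconstructed level-order: [2, 14, 3, 26, 10]


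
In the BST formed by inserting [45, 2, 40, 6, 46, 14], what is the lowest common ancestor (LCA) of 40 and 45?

Tree insertion order: [45, 2, 40, 6, 46, 14]
Tree (level-order array): [45, 2, 46, None, 40, None, None, 6, None, None, 14]
In a BST, the LCA of p=40, q=45 is the first node v on the
root-to-leaf path with p <= v <= q (go left if both < v, right if both > v).
Walk from root:
  at 45: 40 <= 45 <= 45, this is the LCA
LCA = 45


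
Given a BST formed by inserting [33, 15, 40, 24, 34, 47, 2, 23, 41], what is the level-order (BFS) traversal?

Tree insertion order: [33, 15, 40, 24, 34, 47, 2, 23, 41]
Tree (level-order array): [33, 15, 40, 2, 24, 34, 47, None, None, 23, None, None, None, 41]
BFS from the root, enqueuing left then right child of each popped node:
  queue [33] -> pop 33, enqueue [15, 40], visited so far: [33]
  queue [15, 40] -> pop 15, enqueue [2, 24], visited so far: [33, 15]
  queue [40, 2, 24] -> pop 40, enqueue [34, 47], visited so far: [33, 15, 40]
  queue [2, 24, 34, 47] -> pop 2, enqueue [none], visited so far: [33, 15, 40, 2]
  queue [24, 34, 47] -> pop 24, enqueue [23], visited so far: [33, 15, 40, 2, 24]
  queue [34, 47, 23] -> pop 34, enqueue [none], visited so far: [33, 15, 40, 2, 24, 34]
  queue [47, 23] -> pop 47, enqueue [41], visited so far: [33, 15, 40, 2, 24, 34, 47]
  queue [23, 41] -> pop 23, enqueue [none], visited so far: [33, 15, 40, 2, 24, 34, 47, 23]
  queue [41] -> pop 41, enqueue [none], visited so far: [33, 15, 40, 2, 24, 34, 47, 23, 41]
Result: [33, 15, 40, 2, 24, 34, 47, 23, 41]


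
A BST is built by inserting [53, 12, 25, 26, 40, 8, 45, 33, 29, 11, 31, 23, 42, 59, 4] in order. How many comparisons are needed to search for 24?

Search path for 24: 53 -> 12 -> 25 -> 23
Found: False
Comparisons: 4


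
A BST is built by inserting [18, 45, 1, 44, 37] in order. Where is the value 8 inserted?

Starting tree (level order): [18, 1, 45, None, None, 44, None, 37]
Insertion path: 18 -> 1
Result: insert 8 as right child of 1
Final tree (level order): [18, 1, 45, None, 8, 44, None, None, None, 37]


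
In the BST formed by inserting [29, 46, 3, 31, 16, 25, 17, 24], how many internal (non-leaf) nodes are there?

Tree built from: [29, 46, 3, 31, 16, 25, 17, 24]
Tree (level-order array): [29, 3, 46, None, 16, 31, None, None, 25, None, None, 17, None, None, 24]
Rule: An internal node has at least one child.
Per-node child counts:
  node 29: 2 child(ren)
  node 3: 1 child(ren)
  node 16: 1 child(ren)
  node 25: 1 child(ren)
  node 17: 1 child(ren)
  node 24: 0 child(ren)
  node 46: 1 child(ren)
  node 31: 0 child(ren)
Matching nodes: [29, 3, 16, 25, 17, 46]
Count of internal (non-leaf) nodes: 6


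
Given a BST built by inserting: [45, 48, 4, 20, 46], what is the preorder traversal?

Tree insertion order: [45, 48, 4, 20, 46]
Tree (level-order array): [45, 4, 48, None, 20, 46]
Preorder traversal: [45, 4, 20, 48, 46]


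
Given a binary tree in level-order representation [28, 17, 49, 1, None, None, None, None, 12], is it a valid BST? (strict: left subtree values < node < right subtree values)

Level-order array: [28, 17, 49, 1, None, None, None, None, 12]
Validate using subtree bounds (lo, hi): at each node, require lo < value < hi,
then recurse left with hi=value and right with lo=value.
Preorder trace (stopping at first violation):
  at node 28 with bounds (-inf, +inf): OK
  at node 17 with bounds (-inf, 28): OK
  at node 1 with bounds (-inf, 17): OK
  at node 12 with bounds (1, 17): OK
  at node 49 with bounds (28, +inf): OK
No violation found at any node.
Result: Valid BST


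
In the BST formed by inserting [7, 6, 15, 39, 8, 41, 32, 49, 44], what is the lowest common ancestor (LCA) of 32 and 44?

Tree insertion order: [7, 6, 15, 39, 8, 41, 32, 49, 44]
Tree (level-order array): [7, 6, 15, None, None, 8, 39, None, None, 32, 41, None, None, None, 49, 44]
In a BST, the LCA of p=32, q=44 is the first node v on the
root-to-leaf path with p <= v <= q (go left if both < v, right if both > v).
Walk from root:
  at 7: both 32 and 44 > 7, go right
  at 15: both 32 and 44 > 15, go right
  at 39: 32 <= 39 <= 44, this is the LCA
LCA = 39


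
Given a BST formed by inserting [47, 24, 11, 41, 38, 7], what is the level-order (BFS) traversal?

Tree insertion order: [47, 24, 11, 41, 38, 7]
Tree (level-order array): [47, 24, None, 11, 41, 7, None, 38]
BFS from the root, enqueuing left then right child of each popped node:
  queue [47] -> pop 47, enqueue [24], visited so far: [47]
  queue [24] -> pop 24, enqueue [11, 41], visited so far: [47, 24]
  queue [11, 41] -> pop 11, enqueue [7], visited so far: [47, 24, 11]
  queue [41, 7] -> pop 41, enqueue [38], visited so far: [47, 24, 11, 41]
  queue [7, 38] -> pop 7, enqueue [none], visited so far: [47, 24, 11, 41, 7]
  queue [38] -> pop 38, enqueue [none], visited so far: [47, 24, 11, 41, 7, 38]
Result: [47, 24, 11, 41, 7, 38]


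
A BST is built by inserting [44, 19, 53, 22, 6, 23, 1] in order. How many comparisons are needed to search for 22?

Search path for 22: 44 -> 19 -> 22
Found: True
Comparisons: 3


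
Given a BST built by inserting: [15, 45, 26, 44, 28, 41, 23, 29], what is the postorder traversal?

Tree insertion order: [15, 45, 26, 44, 28, 41, 23, 29]
Tree (level-order array): [15, None, 45, 26, None, 23, 44, None, None, 28, None, None, 41, 29]
Postorder traversal: [23, 29, 41, 28, 44, 26, 45, 15]


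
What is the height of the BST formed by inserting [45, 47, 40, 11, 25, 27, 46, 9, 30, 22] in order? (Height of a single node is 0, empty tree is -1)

Insertion order: [45, 47, 40, 11, 25, 27, 46, 9, 30, 22]
Tree (level-order array): [45, 40, 47, 11, None, 46, None, 9, 25, None, None, None, None, 22, 27, None, None, None, 30]
Compute height bottom-up (empty subtree = -1):
  height(9) = 1 + max(-1, -1) = 0
  height(22) = 1 + max(-1, -1) = 0
  height(30) = 1 + max(-1, -1) = 0
  height(27) = 1 + max(-1, 0) = 1
  height(25) = 1 + max(0, 1) = 2
  height(11) = 1 + max(0, 2) = 3
  height(40) = 1 + max(3, -1) = 4
  height(46) = 1 + max(-1, -1) = 0
  height(47) = 1 + max(0, -1) = 1
  height(45) = 1 + max(4, 1) = 5
Height = 5


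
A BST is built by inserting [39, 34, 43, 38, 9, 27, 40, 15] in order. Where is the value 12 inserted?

Starting tree (level order): [39, 34, 43, 9, 38, 40, None, None, 27, None, None, None, None, 15]
Insertion path: 39 -> 34 -> 9 -> 27 -> 15
Result: insert 12 as left child of 15
Final tree (level order): [39, 34, 43, 9, 38, 40, None, None, 27, None, None, None, None, 15, None, 12]


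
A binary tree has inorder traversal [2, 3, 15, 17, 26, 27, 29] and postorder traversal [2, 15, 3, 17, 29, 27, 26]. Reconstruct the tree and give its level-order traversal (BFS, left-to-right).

Inorder:   [2, 3, 15, 17, 26, 27, 29]
Postorder: [2, 15, 3, 17, 29, 27, 26]
Algorithm: postorder visits root last, so walk postorder right-to-left;
each value is the root of the current inorder slice — split it at that
value, recurse on the right subtree first, then the left.
Recursive splits:
  root=26; inorder splits into left=[2, 3, 15, 17], right=[27, 29]
  root=27; inorder splits into left=[], right=[29]
  root=29; inorder splits into left=[], right=[]
  root=17; inorder splits into left=[2, 3, 15], right=[]
  root=3; inorder splits into left=[2], right=[15]
  root=15; inorder splits into left=[], right=[]
  root=2; inorder splits into left=[], right=[]
Reconstructed level-order: [26, 17, 27, 3, 29, 2, 15]


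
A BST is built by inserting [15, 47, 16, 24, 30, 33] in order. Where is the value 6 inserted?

Starting tree (level order): [15, None, 47, 16, None, None, 24, None, 30, None, 33]
Insertion path: 15
Result: insert 6 as left child of 15
Final tree (level order): [15, 6, 47, None, None, 16, None, None, 24, None, 30, None, 33]


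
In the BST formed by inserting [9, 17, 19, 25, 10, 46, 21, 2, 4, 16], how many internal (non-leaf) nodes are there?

Tree built from: [9, 17, 19, 25, 10, 46, 21, 2, 4, 16]
Tree (level-order array): [9, 2, 17, None, 4, 10, 19, None, None, None, 16, None, 25, None, None, 21, 46]
Rule: An internal node has at least one child.
Per-node child counts:
  node 9: 2 child(ren)
  node 2: 1 child(ren)
  node 4: 0 child(ren)
  node 17: 2 child(ren)
  node 10: 1 child(ren)
  node 16: 0 child(ren)
  node 19: 1 child(ren)
  node 25: 2 child(ren)
  node 21: 0 child(ren)
  node 46: 0 child(ren)
Matching nodes: [9, 2, 17, 10, 19, 25]
Count of internal (non-leaf) nodes: 6


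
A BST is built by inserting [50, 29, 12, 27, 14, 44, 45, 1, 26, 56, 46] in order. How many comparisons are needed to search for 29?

Search path for 29: 50 -> 29
Found: True
Comparisons: 2


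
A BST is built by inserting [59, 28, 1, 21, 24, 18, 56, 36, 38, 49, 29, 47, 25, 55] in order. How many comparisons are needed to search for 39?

Search path for 39: 59 -> 28 -> 56 -> 36 -> 38 -> 49 -> 47
Found: False
Comparisons: 7


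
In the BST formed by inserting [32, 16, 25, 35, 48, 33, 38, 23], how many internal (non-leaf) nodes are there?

Tree built from: [32, 16, 25, 35, 48, 33, 38, 23]
Tree (level-order array): [32, 16, 35, None, 25, 33, 48, 23, None, None, None, 38]
Rule: An internal node has at least one child.
Per-node child counts:
  node 32: 2 child(ren)
  node 16: 1 child(ren)
  node 25: 1 child(ren)
  node 23: 0 child(ren)
  node 35: 2 child(ren)
  node 33: 0 child(ren)
  node 48: 1 child(ren)
  node 38: 0 child(ren)
Matching nodes: [32, 16, 25, 35, 48]
Count of internal (non-leaf) nodes: 5


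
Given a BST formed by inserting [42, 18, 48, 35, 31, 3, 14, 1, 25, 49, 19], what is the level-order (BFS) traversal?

Tree insertion order: [42, 18, 48, 35, 31, 3, 14, 1, 25, 49, 19]
Tree (level-order array): [42, 18, 48, 3, 35, None, 49, 1, 14, 31, None, None, None, None, None, None, None, 25, None, 19]
BFS from the root, enqueuing left then right child of each popped node:
  queue [42] -> pop 42, enqueue [18, 48], visited so far: [42]
  queue [18, 48] -> pop 18, enqueue [3, 35], visited so far: [42, 18]
  queue [48, 3, 35] -> pop 48, enqueue [49], visited so far: [42, 18, 48]
  queue [3, 35, 49] -> pop 3, enqueue [1, 14], visited so far: [42, 18, 48, 3]
  queue [35, 49, 1, 14] -> pop 35, enqueue [31], visited so far: [42, 18, 48, 3, 35]
  queue [49, 1, 14, 31] -> pop 49, enqueue [none], visited so far: [42, 18, 48, 3, 35, 49]
  queue [1, 14, 31] -> pop 1, enqueue [none], visited so far: [42, 18, 48, 3, 35, 49, 1]
  queue [14, 31] -> pop 14, enqueue [none], visited so far: [42, 18, 48, 3, 35, 49, 1, 14]
  queue [31] -> pop 31, enqueue [25], visited so far: [42, 18, 48, 3, 35, 49, 1, 14, 31]
  queue [25] -> pop 25, enqueue [19], visited so far: [42, 18, 48, 3, 35, 49, 1, 14, 31, 25]
  queue [19] -> pop 19, enqueue [none], visited so far: [42, 18, 48, 3, 35, 49, 1, 14, 31, 25, 19]
Result: [42, 18, 48, 3, 35, 49, 1, 14, 31, 25, 19]


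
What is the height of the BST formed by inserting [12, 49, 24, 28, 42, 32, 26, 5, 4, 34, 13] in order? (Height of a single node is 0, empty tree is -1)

Insertion order: [12, 49, 24, 28, 42, 32, 26, 5, 4, 34, 13]
Tree (level-order array): [12, 5, 49, 4, None, 24, None, None, None, 13, 28, None, None, 26, 42, None, None, 32, None, None, 34]
Compute height bottom-up (empty subtree = -1):
  height(4) = 1 + max(-1, -1) = 0
  height(5) = 1 + max(0, -1) = 1
  height(13) = 1 + max(-1, -1) = 0
  height(26) = 1 + max(-1, -1) = 0
  height(34) = 1 + max(-1, -1) = 0
  height(32) = 1 + max(-1, 0) = 1
  height(42) = 1 + max(1, -1) = 2
  height(28) = 1 + max(0, 2) = 3
  height(24) = 1 + max(0, 3) = 4
  height(49) = 1 + max(4, -1) = 5
  height(12) = 1 + max(1, 5) = 6
Height = 6


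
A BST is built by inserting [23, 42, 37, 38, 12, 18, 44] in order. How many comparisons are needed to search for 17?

Search path for 17: 23 -> 12 -> 18
Found: False
Comparisons: 3


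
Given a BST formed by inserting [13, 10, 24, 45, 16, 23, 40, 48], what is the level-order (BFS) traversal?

Tree insertion order: [13, 10, 24, 45, 16, 23, 40, 48]
Tree (level-order array): [13, 10, 24, None, None, 16, 45, None, 23, 40, 48]
BFS from the root, enqueuing left then right child of each popped node:
  queue [13] -> pop 13, enqueue [10, 24], visited so far: [13]
  queue [10, 24] -> pop 10, enqueue [none], visited so far: [13, 10]
  queue [24] -> pop 24, enqueue [16, 45], visited so far: [13, 10, 24]
  queue [16, 45] -> pop 16, enqueue [23], visited so far: [13, 10, 24, 16]
  queue [45, 23] -> pop 45, enqueue [40, 48], visited so far: [13, 10, 24, 16, 45]
  queue [23, 40, 48] -> pop 23, enqueue [none], visited so far: [13, 10, 24, 16, 45, 23]
  queue [40, 48] -> pop 40, enqueue [none], visited so far: [13, 10, 24, 16, 45, 23, 40]
  queue [48] -> pop 48, enqueue [none], visited so far: [13, 10, 24, 16, 45, 23, 40, 48]
Result: [13, 10, 24, 16, 45, 23, 40, 48]


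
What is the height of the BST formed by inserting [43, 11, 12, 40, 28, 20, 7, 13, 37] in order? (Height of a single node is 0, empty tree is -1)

Insertion order: [43, 11, 12, 40, 28, 20, 7, 13, 37]
Tree (level-order array): [43, 11, None, 7, 12, None, None, None, 40, 28, None, 20, 37, 13]
Compute height bottom-up (empty subtree = -1):
  height(7) = 1 + max(-1, -1) = 0
  height(13) = 1 + max(-1, -1) = 0
  height(20) = 1 + max(0, -1) = 1
  height(37) = 1 + max(-1, -1) = 0
  height(28) = 1 + max(1, 0) = 2
  height(40) = 1 + max(2, -1) = 3
  height(12) = 1 + max(-1, 3) = 4
  height(11) = 1 + max(0, 4) = 5
  height(43) = 1 + max(5, -1) = 6
Height = 6


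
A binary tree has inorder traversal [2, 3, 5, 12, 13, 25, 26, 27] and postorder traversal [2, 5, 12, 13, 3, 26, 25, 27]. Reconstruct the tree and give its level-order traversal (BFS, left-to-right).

Inorder:   [2, 3, 5, 12, 13, 25, 26, 27]
Postorder: [2, 5, 12, 13, 3, 26, 25, 27]
Algorithm: postorder visits root last, so walk postorder right-to-left;
each value is the root of the current inorder slice — split it at that
value, recurse on the right subtree first, then the left.
Recursive splits:
  root=27; inorder splits into left=[2, 3, 5, 12, 13, 25, 26], right=[]
  root=25; inorder splits into left=[2, 3, 5, 12, 13], right=[26]
  root=26; inorder splits into left=[], right=[]
  root=3; inorder splits into left=[2], right=[5, 12, 13]
  root=13; inorder splits into left=[5, 12], right=[]
  root=12; inorder splits into left=[5], right=[]
  root=5; inorder splits into left=[], right=[]
  root=2; inorder splits into left=[], right=[]
Reconstructed level-order: [27, 25, 3, 26, 2, 13, 12, 5]


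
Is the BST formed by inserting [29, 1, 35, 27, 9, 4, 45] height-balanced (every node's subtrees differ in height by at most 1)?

Tree (level-order array): [29, 1, 35, None, 27, None, 45, 9, None, None, None, 4]
Definition: a tree is height-balanced if, at every node, |h(left) - h(right)| <= 1 (empty subtree has height -1).
Bottom-up per-node check:
  node 4: h_left=-1, h_right=-1, diff=0 [OK], height=0
  node 9: h_left=0, h_right=-1, diff=1 [OK], height=1
  node 27: h_left=1, h_right=-1, diff=2 [FAIL (|1--1|=2 > 1)], height=2
  node 1: h_left=-1, h_right=2, diff=3 [FAIL (|-1-2|=3 > 1)], height=3
  node 45: h_left=-1, h_right=-1, diff=0 [OK], height=0
  node 35: h_left=-1, h_right=0, diff=1 [OK], height=1
  node 29: h_left=3, h_right=1, diff=2 [FAIL (|3-1|=2 > 1)], height=4
Node 27 violates the condition: |1 - -1| = 2 > 1.
Result: Not balanced


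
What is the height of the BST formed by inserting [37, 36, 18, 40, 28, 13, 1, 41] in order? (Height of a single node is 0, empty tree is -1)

Insertion order: [37, 36, 18, 40, 28, 13, 1, 41]
Tree (level-order array): [37, 36, 40, 18, None, None, 41, 13, 28, None, None, 1]
Compute height bottom-up (empty subtree = -1):
  height(1) = 1 + max(-1, -1) = 0
  height(13) = 1 + max(0, -1) = 1
  height(28) = 1 + max(-1, -1) = 0
  height(18) = 1 + max(1, 0) = 2
  height(36) = 1 + max(2, -1) = 3
  height(41) = 1 + max(-1, -1) = 0
  height(40) = 1 + max(-1, 0) = 1
  height(37) = 1 + max(3, 1) = 4
Height = 4


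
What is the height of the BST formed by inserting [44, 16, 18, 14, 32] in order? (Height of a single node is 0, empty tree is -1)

Insertion order: [44, 16, 18, 14, 32]
Tree (level-order array): [44, 16, None, 14, 18, None, None, None, 32]
Compute height bottom-up (empty subtree = -1):
  height(14) = 1 + max(-1, -1) = 0
  height(32) = 1 + max(-1, -1) = 0
  height(18) = 1 + max(-1, 0) = 1
  height(16) = 1 + max(0, 1) = 2
  height(44) = 1 + max(2, -1) = 3
Height = 3


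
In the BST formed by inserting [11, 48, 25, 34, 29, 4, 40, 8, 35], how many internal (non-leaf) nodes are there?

Tree built from: [11, 48, 25, 34, 29, 4, 40, 8, 35]
Tree (level-order array): [11, 4, 48, None, 8, 25, None, None, None, None, 34, 29, 40, None, None, 35]
Rule: An internal node has at least one child.
Per-node child counts:
  node 11: 2 child(ren)
  node 4: 1 child(ren)
  node 8: 0 child(ren)
  node 48: 1 child(ren)
  node 25: 1 child(ren)
  node 34: 2 child(ren)
  node 29: 0 child(ren)
  node 40: 1 child(ren)
  node 35: 0 child(ren)
Matching nodes: [11, 4, 48, 25, 34, 40]
Count of internal (non-leaf) nodes: 6


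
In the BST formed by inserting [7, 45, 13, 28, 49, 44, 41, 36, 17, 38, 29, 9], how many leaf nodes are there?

Tree built from: [7, 45, 13, 28, 49, 44, 41, 36, 17, 38, 29, 9]
Tree (level-order array): [7, None, 45, 13, 49, 9, 28, None, None, None, None, 17, 44, None, None, 41, None, 36, None, 29, 38]
Rule: A leaf has 0 children.
Per-node child counts:
  node 7: 1 child(ren)
  node 45: 2 child(ren)
  node 13: 2 child(ren)
  node 9: 0 child(ren)
  node 28: 2 child(ren)
  node 17: 0 child(ren)
  node 44: 1 child(ren)
  node 41: 1 child(ren)
  node 36: 2 child(ren)
  node 29: 0 child(ren)
  node 38: 0 child(ren)
  node 49: 0 child(ren)
Matching nodes: [9, 17, 29, 38, 49]
Count of leaf nodes: 5


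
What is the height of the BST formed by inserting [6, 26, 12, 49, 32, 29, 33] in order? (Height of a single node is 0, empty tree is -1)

Insertion order: [6, 26, 12, 49, 32, 29, 33]
Tree (level-order array): [6, None, 26, 12, 49, None, None, 32, None, 29, 33]
Compute height bottom-up (empty subtree = -1):
  height(12) = 1 + max(-1, -1) = 0
  height(29) = 1 + max(-1, -1) = 0
  height(33) = 1 + max(-1, -1) = 0
  height(32) = 1 + max(0, 0) = 1
  height(49) = 1 + max(1, -1) = 2
  height(26) = 1 + max(0, 2) = 3
  height(6) = 1 + max(-1, 3) = 4
Height = 4


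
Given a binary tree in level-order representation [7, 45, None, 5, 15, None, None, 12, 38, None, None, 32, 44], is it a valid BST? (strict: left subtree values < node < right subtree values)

Level-order array: [7, 45, None, 5, 15, None, None, 12, 38, None, None, 32, 44]
Validate using subtree bounds (lo, hi): at each node, require lo < value < hi,
then recurse left with hi=value and right with lo=value.
Preorder trace (stopping at first violation):
  at node 7 with bounds (-inf, +inf): OK
  at node 45 with bounds (-inf, 7): VIOLATION
Node 45 violates its bound: not (-inf < 45 < 7).
Result: Not a valid BST


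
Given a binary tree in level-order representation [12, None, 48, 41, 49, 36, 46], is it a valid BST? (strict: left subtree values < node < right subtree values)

Level-order array: [12, None, 48, 41, 49, 36, 46]
Validate using subtree bounds (lo, hi): at each node, require lo < value < hi,
then recurse left with hi=value and right with lo=value.
Preorder trace (stopping at first violation):
  at node 12 with bounds (-inf, +inf): OK
  at node 48 with bounds (12, +inf): OK
  at node 41 with bounds (12, 48): OK
  at node 36 with bounds (12, 41): OK
  at node 46 with bounds (41, 48): OK
  at node 49 with bounds (48, +inf): OK
No violation found at any node.
Result: Valid BST


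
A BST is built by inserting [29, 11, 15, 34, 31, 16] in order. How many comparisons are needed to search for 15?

Search path for 15: 29 -> 11 -> 15
Found: True
Comparisons: 3


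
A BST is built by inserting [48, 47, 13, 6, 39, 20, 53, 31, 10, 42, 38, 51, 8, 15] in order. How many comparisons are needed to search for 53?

Search path for 53: 48 -> 53
Found: True
Comparisons: 2


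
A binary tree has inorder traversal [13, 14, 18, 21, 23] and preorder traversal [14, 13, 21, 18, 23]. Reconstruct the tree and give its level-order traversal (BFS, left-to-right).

Inorder:  [13, 14, 18, 21, 23]
Preorder: [14, 13, 21, 18, 23]
Algorithm: preorder visits root first, so consume preorder in order;
for each root, split the current inorder slice at that value into
left-subtree inorder and right-subtree inorder, then recurse.
Recursive splits:
  root=14; inorder splits into left=[13], right=[18, 21, 23]
  root=13; inorder splits into left=[], right=[]
  root=21; inorder splits into left=[18], right=[23]
  root=18; inorder splits into left=[], right=[]
  root=23; inorder splits into left=[], right=[]
Reconstructed level-order: [14, 13, 21, 18, 23]


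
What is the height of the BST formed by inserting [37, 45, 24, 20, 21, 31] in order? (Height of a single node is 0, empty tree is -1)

Insertion order: [37, 45, 24, 20, 21, 31]
Tree (level-order array): [37, 24, 45, 20, 31, None, None, None, 21]
Compute height bottom-up (empty subtree = -1):
  height(21) = 1 + max(-1, -1) = 0
  height(20) = 1 + max(-1, 0) = 1
  height(31) = 1 + max(-1, -1) = 0
  height(24) = 1 + max(1, 0) = 2
  height(45) = 1 + max(-1, -1) = 0
  height(37) = 1 + max(2, 0) = 3
Height = 3


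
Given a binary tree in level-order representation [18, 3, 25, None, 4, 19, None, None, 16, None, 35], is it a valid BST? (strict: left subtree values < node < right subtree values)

Level-order array: [18, 3, 25, None, 4, 19, None, None, 16, None, 35]
Validate using subtree bounds (lo, hi): at each node, require lo < value < hi,
then recurse left with hi=value and right with lo=value.
Preorder trace (stopping at first violation):
  at node 18 with bounds (-inf, +inf): OK
  at node 3 with bounds (-inf, 18): OK
  at node 4 with bounds (3, 18): OK
  at node 16 with bounds (4, 18): OK
  at node 25 with bounds (18, +inf): OK
  at node 19 with bounds (18, 25): OK
  at node 35 with bounds (19, 25): VIOLATION
Node 35 violates its bound: not (19 < 35 < 25).
Result: Not a valid BST
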